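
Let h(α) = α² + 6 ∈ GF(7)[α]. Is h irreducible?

Check for roots in GF(7): h(0) = 6; h(1) = 0 → root; h(2) = 3; h(3) = 1; h(4) = 1; h(5) = 3; h(6) = 0 → root.
h(1) = 0, so (α − 1) divides h(α); h is reducible.

No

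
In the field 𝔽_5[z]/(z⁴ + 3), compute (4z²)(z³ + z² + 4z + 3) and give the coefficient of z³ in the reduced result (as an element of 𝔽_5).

1

Multiply in 𝔽_5[z]: (4z²)·(z³ + z² + 4z + 3) = 4z⁵ + 4z⁴ + z³ + 2z².
Reduce using z⁴ ≡ 2 (mod z⁴ + 3).
Reduced: z³ + 2z² + 3z + 3.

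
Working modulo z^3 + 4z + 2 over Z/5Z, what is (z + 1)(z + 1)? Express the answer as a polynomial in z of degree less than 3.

Multiply in Z/5Z[z]: (z + 1)·(z + 1) = z^2 + 2z + 1.
Reduced: z^2 + 2z + 1.

z^2 + 2z + 1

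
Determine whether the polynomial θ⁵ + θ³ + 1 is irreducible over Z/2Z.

Yes

Write g(θ) = θ⁵ + θ³ + 1.
Check for roots in Z/2Z: g(0) = 1; g(1) = 1.
No roots, so no linear factors.
Monic irreducibles of degree 2 over GF(2): θ² + θ + 1.
None of them divide g (all give nonzero remainder).
No irreducible factor of degree ≤ 2 exists, so g is irreducible over GF(2).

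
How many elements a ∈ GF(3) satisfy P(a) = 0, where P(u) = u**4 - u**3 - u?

Evaluate at each of the 3 elements of GF(3):
P(0) = 0 → root; P(1) = 2; P(2) = 0 → root.
Roots: {0, 2}.

2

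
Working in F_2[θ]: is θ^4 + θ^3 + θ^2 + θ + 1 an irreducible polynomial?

Write m(θ) = θ^4 + θ^3 + θ^2 + θ + 1.
Check for roots in F_2: m(0) = 1; m(1) = 1.
No roots, so no linear factors.
Monic irreducibles of degree 2 over GF(2): θ^2 + θ + 1.
None of them divide m (all give nonzero remainder).
No irreducible factor of degree ≤ 2 exists, so m is irreducible over GF(2).

Yes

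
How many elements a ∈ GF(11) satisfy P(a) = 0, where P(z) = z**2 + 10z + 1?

0

Evaluate at each of the 11 elements of GF(11):
P(0) = 1; P(1) = 1; P(2) = 3; P(3) = 7; P(4) = 2; P(5) = 10; P(6) = 9; P(7) = 10; P(8) = 2; P(9) = 7; P(10) = 3.
No element is a root.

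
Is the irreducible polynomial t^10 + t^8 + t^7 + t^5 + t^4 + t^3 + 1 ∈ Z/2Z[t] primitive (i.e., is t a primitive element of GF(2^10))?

Write f(t) = t^10 + t^8 + t^7 + t^5 + t^4 + t^3 + 1.
|GF(2^10)^×| = 2^10 − 1 = 1023. Prime factorization: 1023 = 3·11·31.
f is primitive ⇔ t has order 1023 in GF(2)[t]/(f), i.e. t^(1023/q) ≠ 1 for each prime q | 1023.
t^(341) mod f = 1
t^(93) mod f = t^9 + t^7 + t^3 + t^2 + 1.
t^(33) mod f = t^8 + t^6 + t^4 + t^3.
Since t^(341) = 1, the order of t divides 341 < 1023; not primitive.

No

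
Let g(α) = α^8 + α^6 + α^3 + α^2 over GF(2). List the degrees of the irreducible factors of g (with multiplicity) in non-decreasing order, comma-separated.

Roots in GF(2): g(0) = 0 → root; g(1) = 0 → root.
Linear factors from roots: (α), (α + 1).
Complete factorization: g(α) = (α + 1)·(α)^2·(α^2 + α + 1)·(α^3 + α + 1).
Factor degrees with multiplicity: 1 + 1 + 1 + 2 + 3 = 8.

1, 1, 1, 2, 3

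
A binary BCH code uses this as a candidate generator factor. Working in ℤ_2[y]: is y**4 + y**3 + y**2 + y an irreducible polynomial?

Write f(y) = y**4 + y**3 + y**2 + y.
Check for roots in ℤ_2: f(0) = 0 → root; f(1) = 0 → root.
f(0) = 0, so (y) divides f(y); f is reducible.

No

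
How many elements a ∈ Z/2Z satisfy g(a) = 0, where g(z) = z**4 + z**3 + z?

1

Evaluate at each of the 2 elements of Z/2Z:
g(0) = 0 → root; g(1) = 1.
Roots: {0}.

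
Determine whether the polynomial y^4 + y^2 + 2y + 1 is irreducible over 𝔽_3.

Write P(y) = y^4 + y^2 + 2y + 1.
Check for roots in 𝔽_3: P(0) = 1; P(1) = 2; P(2) = 1.
No roots, so no linear factors.
Monic irreducibles of degree 2 over GF(3): y^2 + 1, y^2 + y + 2, y^2 + 2y + 2.
None of them divide P (all give nonzero remainder).
No irreducible factor of degree ≤ 2 exists, so P is irreducible over GF(3).

Yes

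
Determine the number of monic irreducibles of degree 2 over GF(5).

By the necklace-counting formula, N_5(2) = (1/2) Σ_{d|2} μ(2/d)·5^d.
Divisors of 2: 1, 2; μ(2/d) for each: -1, 1.
Σ = − 5^1 + 5^2 = 20.
N = 20/2 = 10.

10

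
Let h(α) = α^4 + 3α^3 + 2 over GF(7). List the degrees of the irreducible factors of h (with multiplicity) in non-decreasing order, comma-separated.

Linear factors from roots: (α - 2), (α + 1).
Complete factorization: h(α) = (α + 1)·(α - 2)·(α^2 - 3α - 1).
Factor degrees with multiplicity: 1 + 1 + 2 = 4.

1, 1, 2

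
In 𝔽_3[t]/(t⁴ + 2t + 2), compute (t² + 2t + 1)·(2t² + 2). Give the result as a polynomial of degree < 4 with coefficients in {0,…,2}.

t^3 + t^2 + 1

Multiply in 𝔽_3[t]: (t² + 2t + 1)·(2t² + 2) = 2t⁴ + t³ + t² + t + 2.
Reduce using t⁴ ≡ t + 1 (mod t⁴ + 2t + 2).
Reduced: t³ + t² + 1.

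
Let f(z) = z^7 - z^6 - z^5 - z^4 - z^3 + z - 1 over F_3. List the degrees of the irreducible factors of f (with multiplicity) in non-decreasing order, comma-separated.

Roots in F_3: f(0) = 2; f(1) = 0 → root; f(2) = 0 → root.
Linear factors from roots: (z - 1), (z + 1).
Complete factorization: f(z) = (z + 1)·(z - 1)·(z^2 + z - 1)·(z^3 + z^2 - 1).
Factor degrees with multiplicity: 1 + 1 + 2 + 3 = 7.

1, 1, 2, 3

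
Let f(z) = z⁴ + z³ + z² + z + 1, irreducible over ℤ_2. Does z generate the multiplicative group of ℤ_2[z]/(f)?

|GF(2^4)^×| = 2^4 − 1 = 15. Prime factorization: 15 = 3·5.
f is primitive ⇔ z has order 15 in GF(2)[z]/(f), i.e. z^(15/q) ≠ 1 for each prime q | 15.
z^(5) mod f = 1
z^(3) mod f = z³.
Since z^(5) = 1, the order of z divides 5 < 15; not primitive.

No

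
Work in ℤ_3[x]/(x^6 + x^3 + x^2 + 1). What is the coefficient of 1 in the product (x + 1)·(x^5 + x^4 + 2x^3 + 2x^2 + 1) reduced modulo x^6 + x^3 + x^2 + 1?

Multiply in ℤ_3[x]: (x + 1)·(x^5 + x^4 + 2x^3 + 2x^2 + 1) = x^6 + 2x^5 + x^3 + 2x^2 + x + 1.
Reduce using x^6 ≡ 2x^3 + 2x^2 + 2 (mod x^6 + x^3 + x^2 + 1).
Reduced: 2x^5 + x^2 + x.

0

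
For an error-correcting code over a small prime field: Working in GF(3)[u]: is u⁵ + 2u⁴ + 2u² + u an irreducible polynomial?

No

Write P(u) = u⁵ + 2u⁴ + 2u² + u.
Check for roots in GF(3): P(0) = 0 → root; P(1) = 0 → root; P(2) = 2.
P(0) = 0, so (u) divides P(u); P is reducible.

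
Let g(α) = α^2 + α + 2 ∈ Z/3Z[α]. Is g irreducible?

Yes

Check for roots in Z/3Z: g(0) = 2; g(1) = 1; g(2) = 2.
No roots. A degree-2 polynomial over a field with no linear factor is irreducible.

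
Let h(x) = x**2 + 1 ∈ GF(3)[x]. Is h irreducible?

Yes

Check for roots in GF(3): h(0) = 1; h(1) = 2; h(2) = 2.
No roots. A degree-2 polynomial over a field with no linear factor is irreducible.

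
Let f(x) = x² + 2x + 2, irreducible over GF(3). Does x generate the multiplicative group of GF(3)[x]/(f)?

|GF(3^2)^×| = 3^2 − 1 = 8. Prime factorization: 8 = 2^3.
f is primitive ⇔ x has order 8 in GF(3)[x]/(f), i.e. x^(8/q) ≠ 1 for each prime q | 8.
x^(4) mod f = 2.
None equal 1, so x has full order 8; f is primitive.

Yes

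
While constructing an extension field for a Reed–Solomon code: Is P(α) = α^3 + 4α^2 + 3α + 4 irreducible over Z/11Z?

Yes

Check each element of Z/11Z for a root: P(0)=4, P(1)=1, P(2)=1, P(3)=10, P(4)=1, P(5)=2, P(6)=8, P(7)=3, P(8)=4, P(9)=6, P(10)=4.
No roots. A degree-3 polynomial over a field with no linear factor is irreducible.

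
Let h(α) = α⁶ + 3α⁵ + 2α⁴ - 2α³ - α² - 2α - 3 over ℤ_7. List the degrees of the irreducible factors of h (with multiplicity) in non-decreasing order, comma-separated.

Linear factors from roots: (α + 3), (α + 1).
Complete factorization: h(α) = (α + 1)·(α + 3)·(α² + α + 3)·(α² - 2α + 2).
Factor degrees with multiplicity: 1 + 1 + 2 + 2 = 6.

1, 1, 2, 2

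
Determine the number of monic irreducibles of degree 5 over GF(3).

48

x^(3^5) − x is the product of all monic irreducibles of degree dividing 5; Möbius inversion gives N = (1/5) Σ μ(5/d)·3^d.
Divisors of 5: 1, 5; μ(5/d) for each: -1, 1.
Σ = − 3^1 + 3^5 = 240.
N = 240/5 = 48.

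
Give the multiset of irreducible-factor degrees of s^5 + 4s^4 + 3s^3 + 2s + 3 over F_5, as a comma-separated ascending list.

2, 3

Write f(s) = s^5 + 4s^4 + 3s^3 + 2s + 3.
Roots in F_5: f(0) = 3; f(1) = 3; f(2) = 2; f(3) = 2; f(4) = 1.
Complete factorization: f(s) = (s^2 + s + 1)·(s^3 + 3s^2 + 4s + 3).
Factor degrees with multiplicity: 2 + 3 = 5.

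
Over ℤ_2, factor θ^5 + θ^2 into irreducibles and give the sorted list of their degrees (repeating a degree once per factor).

Write f(θ) = θ^5 + θ^2.
Roots in ℤ_2: f(0) = 0 → root; f(1) = 0 → root.
Linear factors from roots: (θ), (θ + 1).
Complete factorization: f(θ) = (θ + 1)·(θ)^2·(θ^2 + θ + 1).
Factor degrees with multiplicity: 1 + 1 + 1 + 2 = 5.

1, 1, 1, 2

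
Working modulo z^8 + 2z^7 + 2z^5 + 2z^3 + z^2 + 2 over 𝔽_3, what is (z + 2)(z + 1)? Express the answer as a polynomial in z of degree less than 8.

Multiply in 𝔽_3[z]: (z + 2)·(z + 1) = z^2 + 2.
Reduced: z^2 + 2.

z^2 + 2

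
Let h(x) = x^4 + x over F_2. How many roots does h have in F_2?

Evaluate at each of the 2 elements of F_2:
h(0) = 0 → root; h(1) = 0 → root.
Roots: {0, 1}.

2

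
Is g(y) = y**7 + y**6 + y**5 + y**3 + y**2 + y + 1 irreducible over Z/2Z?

Yes

Check for roots in Z/2Z: g(0) = 1; g(1) = 1.
No roots, so no linear factors.
Monic irreducibles of degree 2 over GF(2): y**2 + y + 1.
None of them divide g (all give nonzero remainder).
Monic irreducibles of degree 3 over GF(2): y**3 + y + 1, y**3 + y**2 + 1.
None of them divide g (all give nonzero remainder).
No irreducible factor of degree ≤ 3 exists, so g is irreducible over GF(2).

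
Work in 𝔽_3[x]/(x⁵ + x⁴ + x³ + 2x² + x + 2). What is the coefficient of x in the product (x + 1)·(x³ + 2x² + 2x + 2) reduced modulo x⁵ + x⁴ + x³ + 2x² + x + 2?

1

Multiply in 𝔽_3[x]: (x + 1)·(x³ + 2x² + 2x + 2) = x⁴ + x² + x + 2.
Reduced: x⁴ + x² + x + 2.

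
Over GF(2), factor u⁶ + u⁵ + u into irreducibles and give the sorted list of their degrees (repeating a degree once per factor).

1, 2, 3

Write f(u) = u⁶ + u⁵ + u.
Roots in GF(2): f(0) = 0 → root; f(1) = 1.
Linear factors from roots: (u).
Complete factorization: f(u) = (u)·(u² + u + 1)·(u³ + u + 1).
Factor degrees with multiplicity: 1 + 2 + 3 = 6.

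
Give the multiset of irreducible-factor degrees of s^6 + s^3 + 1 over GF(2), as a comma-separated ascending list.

6

Write f(s) = s^6 + s^3 + 1.
Roots in GF(2): f(0) = 1; f(1) = 1.
Complete factorization: f(s) = (s^6 + s^3 + 1).
Factor degrees with multiplicity: 6 = 6.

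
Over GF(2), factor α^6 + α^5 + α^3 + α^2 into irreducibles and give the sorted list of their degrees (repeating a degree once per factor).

1, 1, 1, 1, 2

Write g(α) = α^6 + α^5 + α^3 + α^2.
Roots in GF(2): g(0) = 0 → root; g(1) = 0 → root.
Linear factors from roots: (α), (α + 1).
Complete factorization: g(α) = (α)^2·(α + 1)^2·(α^2 + α + 1).
Factor degrees with multiplicity: 1 + 1 + 1 + 1 + 2 = 6.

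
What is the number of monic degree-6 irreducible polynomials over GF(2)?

9

The number of monic irreducibles of degree 6 over GF(2) is (1/6)·Σ_{d∣6} μ(6/d) 2^d.
Divisors of 6: 1, 2, 3, 6; μ(6/d) for each: 1, -1, -1, 1.
Σ = 2^1 − 2^2 − 2^3 + 2^6 = 54.
N = 54/6 = 9.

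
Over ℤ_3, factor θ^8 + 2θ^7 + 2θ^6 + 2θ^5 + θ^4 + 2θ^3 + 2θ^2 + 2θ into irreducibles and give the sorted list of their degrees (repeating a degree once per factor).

1, 2, 2, 3

Write f(θ) = θ^8 + 2θ^7 + 2θ^6 + 2θ^5 + θ^4 + 2θ^3 + 2θ^2 + 2θ.
Roots in ℤ_3: f(0) = 0 → root; f(1) = 2; f(2) = 1.
Linear factors from roots: (θ).
Complete factorization: f(θ) = (θ)·(θ^2 + θ + 2)·(θ^2 + 2θ + 2)·(θ^3 + 2θ^2 + 2θ + 2).
Factor degrees with multiplicity: 1 + 2 + 2 + 3 = 8.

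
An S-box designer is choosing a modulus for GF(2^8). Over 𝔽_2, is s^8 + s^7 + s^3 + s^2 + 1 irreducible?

Yes

Write g(s) = s^8 + s^7 + s^3 + s^2 + 1.
Check for roots in 𝔽_2: g(0) = 1; g(1) = 1.
No roots, so no linear factors.
Monic irreducibles of degree 2 over GF(2): s^2 + s + 1.
None of them divide g (all give nonzero remainder).
Monic irreducibles of degree 3 over GF(2): s^3 + s + 1, s^3 + s^2 + 1.
None of them divide g (all give nonzero remainder).
Monic irreducibles of degree 4 over GF(2): s^4 + s + 1, s^4 + s^3 + 1, s^4 + s^3 + s^2 + s + 1.
None of them divide g (all give nonzero remainder).
No irreducible factor of degree ≤ 4 exists, so g is irreducible over GF(2).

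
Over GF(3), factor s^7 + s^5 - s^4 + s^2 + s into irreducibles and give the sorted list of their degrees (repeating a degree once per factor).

Write h(s) = s^7 + s^5 - s^4 + s^2 + s.
Roots in GF(3): h(0) = 0 → root; h(1) = 0 → root; h(2) = 0 → root.
Linear factors from roots: (s), (s - 1), (s + 1).
Complete factorization: h(s) = (s)·(s - 1)·(s + 1)^3·(s^2 + s - 1).
Factor degrees with multiplicity: 1 + 1 + 1 + 1 + 1 + 2 = 7.

1, 1, 1, 1, 1, 2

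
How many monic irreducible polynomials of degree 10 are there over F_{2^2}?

Gauss's count: N_{4}(10) = (1/10) Σ_{d|10} μ(10/d)·4^d.
Divisors of 10: 1, 2, 5, 10; μ(10/d) for each: 1, -1, -1, 1.
Σ = 4^1 − 4^2 − 4^5 + 4^10 = 1047540.
N = 1047540/10 = 104754.

104754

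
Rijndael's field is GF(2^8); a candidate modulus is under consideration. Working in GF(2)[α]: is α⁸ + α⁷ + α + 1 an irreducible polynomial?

Write P(α) = α⁸ + α⁷ + α + 1.
Check for roots in GF(2): P(0) = 1; P(1) = 0 → root.
P(1) = 0, so (α − 1) divides P(α); P is reducible.

No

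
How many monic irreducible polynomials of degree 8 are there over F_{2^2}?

The number of monic irreducibles of degree 8 over GF(4) is (1/8)·Σ_{d∣8} μ(8/d) 4^d.
Divisors of 8: 1, 2, 4, 8; μ(8/d) for each: 0, 0, -1, 1.
Σ = − 4^4 + 4^8 = 65280.
N = 65280/8 = 8160.

8160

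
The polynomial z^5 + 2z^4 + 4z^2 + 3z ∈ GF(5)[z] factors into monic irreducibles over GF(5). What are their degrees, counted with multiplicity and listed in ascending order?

Write h(z) = z^5 + 2z^4 + 4z^2 + 3z.
Roots in GF(5): h(0) = 0 → root; h(1) = 0 → root; h(2) = 1; h(3) = 0 → root; h(4) = 2.
Linear factors from roots: (z), (z + 4), (z + 2).
Complete factorization: h(z) = (z)·(z + 2)·(z + 4)·(z^2 + z + 1).
Factor degrees with multiplicity: 1 + 1 + 1 + 2 = 5.

1, 1, 1, 2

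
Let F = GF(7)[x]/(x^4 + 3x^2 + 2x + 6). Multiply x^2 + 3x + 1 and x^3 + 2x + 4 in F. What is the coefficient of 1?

0

Multiply in GF(7)[x]: (x^2 + 3x + 1)·(x^3 + 2x + 4) = x^5 + 3x^4 + 3x^3 + 3x^2 + 4.
Reduce using x^4 ≡ 4x^2 + 5x + 1 (mod x^4 + 3x^2 + 2x + 6).
Reduced: 6x^2 + 2x.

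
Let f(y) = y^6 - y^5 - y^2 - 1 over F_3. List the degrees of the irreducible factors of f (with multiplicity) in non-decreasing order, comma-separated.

Roots in F_3: f(0) = 2; f(1) = 1; f(2) = 0 → root.
Linear factors from roots: (y + 1).
Complete factorization: f(y) = (y + 1)^4·(y^2 + y - 1).
Factor degrees with multiplicity: 1 + 1 + 1 + 1 + 2 = 6.

1, 1, 1, 1, 2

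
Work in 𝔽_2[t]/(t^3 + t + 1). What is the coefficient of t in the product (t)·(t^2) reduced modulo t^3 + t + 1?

Multiply in 𝔽_2[t]: (t)·(t^2) = t^3.
Reduce using t^3 ≡ t + 1 (mod t^3 + t + 1).
Reduced: t + 1.

1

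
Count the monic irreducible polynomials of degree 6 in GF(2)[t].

By the necklace-counting formula, N_2(6) = (1/6) Σ_{d|6} μ(6/d)·2^d.
Divisors of 6: 1, 2, 3, 6; μ(6/d) for each: 1, -1, -1, 1.
Σ = 2^1 − 2^2 − 2^3 + 2^6 = 54.
N = 54/6 = 9.

9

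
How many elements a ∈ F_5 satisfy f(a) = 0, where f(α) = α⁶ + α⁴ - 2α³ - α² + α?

3

Evaluate at each of the 5 elements of F_5:
f(0) = 0 → root; f(1) = 0 → root; f(2) = 2; f(3) = 0 → root; f(4) = 2.
Roots: {0, 1, 3}.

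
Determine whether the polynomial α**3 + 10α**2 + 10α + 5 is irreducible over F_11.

Yes

Write P(α) = α**3 + 10α**2 + 10α + 5.
Check each element of F_11 for a root: P(0)=5, P(1)=4, P(2)=7, P(3)=9, P(4)=5, P(5)=1, P(6)=3, P(7)=6, P(8)=5, P(9)=6, P(10)=4.
No roots. A degree-3 polynomial over a field with no linear factor is irreducible.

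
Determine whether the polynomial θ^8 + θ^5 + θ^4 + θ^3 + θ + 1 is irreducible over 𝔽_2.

Write h(θ) = θ^8 + θ^5 + θ^4 + θ^3 + θ + 1.
Check for roots in 𝔽_2: h(0) = 1; h(1) = 0 → root.
h(1) = 0, so (θ − 1) divides h(θ); h is reducible.

No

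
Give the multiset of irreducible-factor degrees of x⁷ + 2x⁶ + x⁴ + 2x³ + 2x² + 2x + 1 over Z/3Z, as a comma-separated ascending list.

7

Write g(x) = x⁷ + 2x⁶ + x⁴ + 2x³ + 2x² + 2x + 1.
Roots in Z/3Z: g(0) = 1; g(1) = 2; g(2) = 1.
Complete factorization: g(x) = (x⁷ + 2x⁶ + x⁴ + 2x³ + 2x² + 2x + 1).
Factor degrees with multiplicity: 7 = 7.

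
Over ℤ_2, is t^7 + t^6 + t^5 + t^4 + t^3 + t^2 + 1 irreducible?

Yes

Write m(t) = t^7 + t^6 + t^5 + t^4 + t^3 + t^2 + 1.
Check for roots in ℤ_2: m(0) = 1; m(1) = 1.
No roots, so no linear factors.
Monic irreducibles of degree 2 over GF(2): t^2 + t + 1.
None of them divide m (all give nonzero remainder).
Monic irreducibles of degree 3 over GF(2): t^3 + t + 1, t^3 + t^2 + 1.
None of them divide m (all give nonzero remainder).
No irreducible factor of degree ≤ 3 exists, so m is irreducible over GF(2).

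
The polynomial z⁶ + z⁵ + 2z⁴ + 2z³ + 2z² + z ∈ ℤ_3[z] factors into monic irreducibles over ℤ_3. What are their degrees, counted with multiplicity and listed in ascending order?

Write f(z) = z⁶ + z⁵ + 2z⁴ + 2z³ + 2z² + z.
Roots in ℤ_3: f(0) = 0 → root; f(1) = 0 → root; f(2) = 1.
Linear factors from roots: (z), (z + 2).
Complete factorization: f(z) = (z)·(z + 2)^3·(z² + z + 2).
Factor degrees with multiplicity: 1 + 1 + 1 + 1 + 2 = 6.

1, 1, 1, 1, 2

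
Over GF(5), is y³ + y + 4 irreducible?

Yes

Write P(y) = y³ + y + 4.
Check for roots in GF(5): P(0) = 4; P(1) = 1; P(2) = 4; P(3) = 4; P(4) = 2.
No roots. A degree-3 polynomial over a field with no linear factor is irreducible.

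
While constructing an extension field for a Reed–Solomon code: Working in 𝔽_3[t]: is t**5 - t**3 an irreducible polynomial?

Write f(t) = t**5 - t**3.
Check for roots in 𝔽_3: f(0) = 0 → root; f(1) = 0 → root; f(2) = 0 → root.
f(0) = 0, so (t) divides f(t); f is reducible.

No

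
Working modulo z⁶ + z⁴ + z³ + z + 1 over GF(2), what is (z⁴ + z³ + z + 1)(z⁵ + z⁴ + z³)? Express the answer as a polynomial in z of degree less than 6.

z^5 + z^4 + z^3 + z^2 + 1

Multiply in GF(2)[z]: (z⁴ + z³ + z + 1)·(z⁵ + z⁴ + z³) = z⁹ + z³.
Reduce using z⁶ ≡ z⁴ + z³ + z + 1 (mod z⁶ + z⁴ + z³ + z + 1).
Reduced: z⁵ + z⁴ + z³ + z² + 1.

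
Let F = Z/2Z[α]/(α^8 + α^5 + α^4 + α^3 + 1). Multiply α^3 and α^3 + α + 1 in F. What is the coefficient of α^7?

0

Multiply in Z/2Z[α]: (α^3)·(α^3 + α + 1) = α^6 + α^4 + α^3.
Reduced: α^6 + α^4 + α^3.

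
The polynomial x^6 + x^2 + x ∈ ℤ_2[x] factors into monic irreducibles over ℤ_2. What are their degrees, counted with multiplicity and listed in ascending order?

1, 2, 3

Write f(x) = x^6 + x^2 + x.
Roots in ℤ_2: f(0) = 0 → root; f(1) = 1.
Linear factors from roots: (x).
Complete factorization: f(x) = (x)·(x^2 + x + 1)·(x^3 + x^2 + 1).
Factor degrees with multiplicity: 1 + 2 + 3 = 6.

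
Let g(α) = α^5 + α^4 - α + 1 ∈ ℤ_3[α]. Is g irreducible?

Check for roots in ℤ_3: g(0) = 1; g(1) = 2; g(2) = 2.
No roots, so no linear factors.
Monic irreducibles of degree 2 over GF(3): α^2 + 1, α^2 + α - 1, α^2 - α - 1.
None of them divide g (all give nonzero remainder).
No irreducible factor of degree ≤ 2 exists, so g is irreducible over GF(3).

Yes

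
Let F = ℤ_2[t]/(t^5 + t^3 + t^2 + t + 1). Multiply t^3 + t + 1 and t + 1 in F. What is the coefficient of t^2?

1

Multiply in ℤ_2[t]: (t^3 + t + 1)·(t + 1) = t^4 + t^3 + t^2 + 1.
Reduced: t^4 + t^3 + t^2 + 1.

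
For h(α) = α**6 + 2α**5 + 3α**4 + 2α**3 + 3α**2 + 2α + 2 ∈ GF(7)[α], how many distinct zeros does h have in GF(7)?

4

Evaluate at each of the 7 elements of GF(7):
h(0) = 2; h(1) = 1; h(2) = 0 → root; h(3) = 0 → root; h(4) = 0 → root; h(5) = 0 → root; h(6) = 3.
Roots: {2, 3, 4, 5}.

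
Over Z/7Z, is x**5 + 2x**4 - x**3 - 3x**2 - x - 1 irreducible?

Write f(x) = x**5 + 2x**4 - x**3 - 3x**2 - x - 1.
Check for roots in Z/7Z: f(0) = 6; f(1) = 4; f(2) = 6; f(3) = 4; f(4) = 5; f(5) = 4; f(6) = 6.
No roots, so no linear factors.
Degree-2 irreducible divisors: test the 21 monic irreducibles of degree 2 over GF(7).
None of them divide f (all give nonzero remainder).
No irreducible factor of degree ≤ 2 exists, so f is irreducible over GF(7).

Yes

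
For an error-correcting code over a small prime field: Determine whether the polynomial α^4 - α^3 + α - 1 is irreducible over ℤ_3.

No

Write P(α) = α^4 - α^3 + α - 1.
Check for roots in ℤ_3: P(0) = 2; P(1) = 0 → root; P(2) = 0 → root.
P(1) = 0, so (α − 1) divides P(α); P is reducible.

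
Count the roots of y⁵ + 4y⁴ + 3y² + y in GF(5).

Write h(y) = y⁵ + 4y⁴ + 3y² + y.
Evaluate at each of the 5 elements of GF(5):
h(0) = 0 → root; h(1) = 4; h(2) = 0 → root; h(3) = 2; h(4) = 0 → root.
Roots: {0, 2, 4}.

3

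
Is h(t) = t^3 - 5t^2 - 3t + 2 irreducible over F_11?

Yes

Check each element of F_11 for a root: h(0)=2, h(1)=6, h(2)=6, h(3)=8, h(4)=7, h(5)=9, h(6)=9, h(7)=2, h(8)=5, h(9)=2, h(10)=10.
No roots. A degree-3 polynomial over a field with no linear factor is irreducible.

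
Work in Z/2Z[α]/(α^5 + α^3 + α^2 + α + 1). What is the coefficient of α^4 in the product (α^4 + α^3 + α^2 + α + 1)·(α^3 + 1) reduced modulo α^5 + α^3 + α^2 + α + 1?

Multiply in Z/2Z[α]: (α^4 + α^3 + α^2 + α + 1)·(α^3 + 1) = α^7 + α^6 + α^5 + α^2 + α + 1.
Reduce using α^5 ≡ α^3 + α^2 + α + 1 (mod α^5 + α^3 + α^2 + α + 1).
Reduced: α^2 + 1.

0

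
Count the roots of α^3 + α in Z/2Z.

Write P(α) = α^3 + α.
Evaluate at each of the 2 elements of Z/2Z:
P(0) = 0 → root; P(1) = 0 → root.
Roots: {0, 1}.

2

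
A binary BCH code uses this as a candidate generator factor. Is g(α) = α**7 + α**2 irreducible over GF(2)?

Check for roots in GF(2): g(0) = 0 → root; g(1) = 0 → root.
g(0) = 0, so (α) divides g(α); g is reducible.

No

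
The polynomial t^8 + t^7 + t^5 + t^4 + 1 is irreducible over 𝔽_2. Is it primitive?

No

Write f(t) = t^8 + t^7 + t^5 + t^4 + 1.
|GF(2^8)^×| = 2^8 − 1 = 255. Prime factorization: 255 = 3·5·17.
f is primitive ⇔ t has order 255 in GF(2)[t]/(f), i.e. t^(255/q) ≠ 1 for each prime q | 255.
t^(85) mod f = t^7 + t^6 + t^3 + t^2 + 1.
t^(51) mod f = 1
t^(15) mod f = t^5 + t^4 + t + 1.
Since t^(51) = 1, the order of t divides 51 < 255; not primitive.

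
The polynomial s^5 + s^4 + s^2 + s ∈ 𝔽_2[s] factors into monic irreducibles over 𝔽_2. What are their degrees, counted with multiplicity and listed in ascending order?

Write h(s) = s^5 + s^4 + s^2 + s.
Roots in 𝔽_2: h(0) = 0 → root; h(1) = 0 → root.
Linear factors from roots: (s), (s + 1).
Complete factorization: h(s) = (s)·(s + 1)^2·(s^2 + s + 1).
Factor degrees with multiplicity: 1 + 1 + 1 + 2 = 5.

1, 1, 1, 2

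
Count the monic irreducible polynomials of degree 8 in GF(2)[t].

30

Gauss's count: N_{2}(8) = (1/8) Σ_{d|8} μ(8/d)·2^d.
Divisors of 8: 1, 2, 4, 8; μ(8/d) for each: 0, 0, -1, 1.
Σ = − 2^4 + 2^8 = 240.
N = 240/8 = 30.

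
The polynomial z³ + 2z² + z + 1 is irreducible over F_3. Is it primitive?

Yes

Write f(z) = z³ + 2z² + z + 1.
|GF(3^3)^×| = 3^3 − 1 = 26. Prime factorization: 26 = 2·13.
f is primitive ⇔ z has order 26 in GF(3)[z]/(f), i.e. z^(26/q) ≠ 1 for each prime q | 26.
z^(13) mod f = 2.
z^(2) mod f = z².
None equal 1, so z has full order 26; f is primitive.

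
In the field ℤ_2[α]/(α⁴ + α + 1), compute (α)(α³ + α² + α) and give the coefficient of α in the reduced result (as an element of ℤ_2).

Multiply in ℤ_2[α]: (α)·(α³ + α² + α) = α⁴ + α³ + α².
Reduce using α⁴ ≡ α + 1 (mod α⁴ + α + 1).
Reduced: α³ + α² + α + 1.

1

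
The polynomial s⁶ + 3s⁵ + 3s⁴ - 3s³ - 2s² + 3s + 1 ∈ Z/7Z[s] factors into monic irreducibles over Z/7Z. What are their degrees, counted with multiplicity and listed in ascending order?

1, 2, 3

Write g(s) = s⁶ + 3s⁵ + 3s⁴ - 3s³ - 2s² + 3s + 1.
Linear factors from roots: (s + 1).
Complete factorization: g(s) = (s + 1)·(s² - 3)·(s³ + 2s² - 3s + 2).
Factor degrees with multiplicity: 1 + 2 + 3 = 6.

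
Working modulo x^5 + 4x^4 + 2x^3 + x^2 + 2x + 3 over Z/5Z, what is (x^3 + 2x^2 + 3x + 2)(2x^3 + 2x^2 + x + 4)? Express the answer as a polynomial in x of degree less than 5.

3x^3 + 3x^2 + 2x + 4

Multiply in Z/5Z[x]: (x^3 + 2x^2 + 3x + 2)·(2x^3 + 2x^2 + x + 4) = 2x^6 + x^5 + x^4 + x^3 + 4x + 3.
Reduce using x^5 ≡ x^4 + 3x^3 + 4x^2 + 3x + 2 (mod x^5 + 4x^4 + 2x^3 + x^2 + 2x + 3).
Reduced: 3x^3 + 3x^2 + 2x + 4.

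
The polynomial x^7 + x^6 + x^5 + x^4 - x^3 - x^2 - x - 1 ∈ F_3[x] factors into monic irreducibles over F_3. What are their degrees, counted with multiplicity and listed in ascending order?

1, 1, 1, 2, 2

Write f(x) = x^7 + x^6 + x^5 + x^4 - x^3 - x^2 - x - 1.
Roots in F_3: f(0) = 2; f(1) = 0 → root; f(2) = 0 → root.
Linear factors from roots: (x - 1), (x + 1).
Complete factorization: f(x) = (x - 1)·(x + 1)^2·(x^2 + 1)^2.
Factor degrees with multiplicity: 1 + 1 + 1 + 2 + 2 = 7.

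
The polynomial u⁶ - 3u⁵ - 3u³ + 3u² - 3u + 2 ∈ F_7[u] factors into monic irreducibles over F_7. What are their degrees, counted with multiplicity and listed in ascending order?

6

Write f(u) = u⁶ - 3u⁵ - 3u³ + 3u² - 3u + 2.
Complete factorization: f(u) = (u⁶ - 3u⁵ - 3u³ + 3u² - 3u + 2).
Factor degrees with multiplicity: 6 = 6.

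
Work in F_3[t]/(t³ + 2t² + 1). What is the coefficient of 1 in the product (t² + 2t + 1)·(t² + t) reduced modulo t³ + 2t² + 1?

Multiply in F_3[t]: (t² + 2t + 1)·(t² + t) = t⁴ + t.
Reduce using t³ ≡ t² + 2 (mod t³ + 2t² + 1).
Reduced: t² + 2.

2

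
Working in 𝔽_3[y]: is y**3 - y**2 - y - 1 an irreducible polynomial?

Yes

Write m(y) = y**3 - y**2 - y - 1.
Check for roots in 𝔽_3: m(0) = 2; m(1) = 1; m(2) = 1.
No roots. A degree-3 polynomial over a field with no linear factor is irreducible.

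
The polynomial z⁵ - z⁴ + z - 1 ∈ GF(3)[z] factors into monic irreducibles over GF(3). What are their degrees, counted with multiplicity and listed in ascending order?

1, 2, 2

Write f(z) = z⁵ - z⁴ + z - 1.
Roots in GF(3): f(0) = 2; f(1) = 0 → root; f(2) = 2.
Linear factors from roots: (z - 1).
Complete factorization: f(z) = (z - 1)·(z² + z - 1)·(z² - z - 1).
Factor degrees with multiplicity: 1 + 2 + 2 = 5.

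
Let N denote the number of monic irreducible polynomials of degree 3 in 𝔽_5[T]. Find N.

x^(5^3) − x is the product of all monic irreducibles of degree dividing 3; Möbius inversion gives N = (1/3) Σ μ(3/d)·5^d.
Divisors of 3: 1, 3; μ(3/d) for each: -1, 1.
Σ = − 5^1 + 5^3 = 120.
N = 120/3 = 40.

40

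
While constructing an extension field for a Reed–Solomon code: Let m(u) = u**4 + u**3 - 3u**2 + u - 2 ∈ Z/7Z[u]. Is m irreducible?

Yes

Check for roots in Z/7Z: m(0) = 5; m(1) = 5; m(2) = 5; m(3) = 5; m(4) = 1; m(5) = 6; m(6) = 1.
No roots, so no linear factors.
Degree-2 irreducible divisors: test the 21 monic irreducibles of degree 2 over GF(7).
None of them divide m (all give nonzero remainder).
No irreducible factor of degree ≤ 2 exists, so m is irreducible over GF(7).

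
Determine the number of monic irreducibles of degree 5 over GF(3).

By the necklace-counting formula, N_3(5) = (1/5) Σ_{d|5} μ(5/d)·3^d.
Divisors of 5: 1, 5; μ(5/d) for each: -1, 1.
Σ = − 3^1 + 3^5 = 240.
N = 240/5 = 48.

48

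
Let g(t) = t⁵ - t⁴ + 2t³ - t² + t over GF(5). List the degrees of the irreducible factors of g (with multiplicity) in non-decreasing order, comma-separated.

1, 1, 1, 2

Roots in GF(5): g(0) = 0 → root; g(1) = 2; g(2) = 0 → root; g(3) = 0 → root; g(4) = 4.
Linear factors from roots: (t), (t - 2), (t + 2).
Complete factorization: g(t) = (t)·(t + 2)·(t - 2)·(t² - t + 1).
Factor degrees with multiplicity: 1 + 1 + 1 + 2 = 5.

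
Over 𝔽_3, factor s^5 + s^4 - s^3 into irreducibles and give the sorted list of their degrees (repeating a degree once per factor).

Write f(s) = s^5 + s^4 - s^3.
Roots in 𝔽_3: f(0) = 0 → root; f(1) = 1; f(2) = 1.
Linear factors from roots: (s).
Complete factorization: f(s) = (s)^3·(s^2 + s - 1).
Factor degrees with multiplicity: 1 + 1 + 1 + 2 = 5.

1, 1, 1, 2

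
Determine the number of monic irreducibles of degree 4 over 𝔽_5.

The number of monic irreducibles of degree 4 over GF(5) is (1/4)·Σ_{d∣4} μ(4/d) 5^d.
Divisors of 4: 1, 2, 4; μ(4/d) for each: 0, -1, 1.
Σ = − 5^2 + 5^4 = 600.
N = 600/4 = 150.

150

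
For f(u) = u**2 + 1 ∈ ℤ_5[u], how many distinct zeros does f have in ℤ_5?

Evaluate at each of the 5 elements of ℤ_5:
f(0) = 1; f(1) = 2; f(2) = 0 → root; f(3) = 0 → root; f(4) = 2.
Roots: {2, 3}.

2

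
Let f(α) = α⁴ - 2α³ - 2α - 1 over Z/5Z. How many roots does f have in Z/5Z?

2

Evaluate at each of the 5 elements of Z/5Z:
f(0) = 4; f(1) = 1; f(2) = 0 → root; f(3) = 0 → root; f(4) = 4.
Roots: {2, 3}.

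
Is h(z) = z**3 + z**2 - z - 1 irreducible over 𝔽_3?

Check for roots in 𝔽_3: h(0) = 2; h(1) = 0 → root; h(2) = 0 → root.
h(1) = 0, so (z − 1) divides h(z); h is reducible.

No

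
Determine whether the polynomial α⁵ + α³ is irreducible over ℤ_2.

No

Write m(α) = α⁵ + α³.
Check for roots in ℤ_2: m(0) = 0 → root; m(1) = 0 → root.
m(0) = 0, so (α) divides m(α); m is reducible.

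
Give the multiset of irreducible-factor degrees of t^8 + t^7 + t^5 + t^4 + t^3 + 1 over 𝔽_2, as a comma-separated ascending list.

1, 2, 2, 3

Write g(t) = t^8 + t^7 + t^5 + t^4 + t^3 + 1.
Roots in 𝔽_2: g(0) = 1; g(1) = 0 → root.
Linear factors from roots: (t + 1).
Complete factorization: g(t) = (t + 1)·(t^2 + t + 1)^2·(t^3 + t + 1).
Factor degrees with multiplicity: 1 + 2 + 2 + 3 = 8.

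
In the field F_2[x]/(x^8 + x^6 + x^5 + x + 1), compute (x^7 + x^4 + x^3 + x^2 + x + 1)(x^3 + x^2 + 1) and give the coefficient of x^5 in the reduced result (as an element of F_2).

1

Multiply in F_2[x]: (x^7 + x^4 + x^3 + x^2 + x + 1)·(x^3 + x^2 + 1) = x^10 + x^9 + x^4 + x^3 + x + 1.
Reduce using x^8 ≡ x^6 + x^5 + x + 1 (mod x^8 + x^6 + x^5 + x + 1).
Reduced: x^5 + x^4 + x.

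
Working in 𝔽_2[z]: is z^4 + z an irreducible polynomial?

Write g(z) = z^4 + z.
Check for roots in 𝔽_2: g(0) = 0 → root; g(1) = 0 → root.
g(0) = 0, so (z) divides g(z); g is reducible.

No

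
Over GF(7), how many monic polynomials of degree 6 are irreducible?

19544

Gauss's count: N_{7}(6) = (1/6) Σ_{d|6} μ(6/d)·7^d.
Divisors of 6: 1, 2, 3, 6; μ(6/d) for each: 1, -1, -1, 1.
Σ = 7^1 − 7^2 − 7^3 + 7^6 = 117264.
N = 117264/6 = 19544.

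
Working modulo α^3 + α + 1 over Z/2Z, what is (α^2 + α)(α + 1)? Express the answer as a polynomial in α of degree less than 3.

1

Multiply in Z/2Z[α]: (α^2 + α)·(α + 1) = α^3 + α.
Reduce using α^3 ≡ α + 1 (mod α^3 + α + 1).
Reduced: 1.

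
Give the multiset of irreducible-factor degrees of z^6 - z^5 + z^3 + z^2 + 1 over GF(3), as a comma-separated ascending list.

1, 1, 1, 1, 2

Write f(z) = z^6 - z^5 + z^3 + z^2 + 1.
Roots in GF(3): f(0) = 1; f(1) = 0 → root; f(2) = 0 → root.
Linear factors from roots: (z - 1), (z + 1).
Complete factorization: f(z) = (z + 1)·(z - 1)^3·(z^2 + z - 1).
Factor degrees with multiplicity: 1 + 1 + 1 + 1 + 2 = 6.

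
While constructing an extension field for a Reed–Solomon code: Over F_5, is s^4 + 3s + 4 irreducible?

Write m(s) = s^4 + 3s + 4.
Check for roots in F_5: m(0) = 4; m(1) = 3; m(2) = 1; m(3) = 4; m(4) = 2.
No roots, so no linear factors.
Degree-2 irreducible divisors: test the 10 monic irreducibles of degree 2 over GF(5).
None of them divide m (all give nonzero remainder).
No irreducible factor of degree ≤ 2 exists, so m is irreducible over GF(5).

Yes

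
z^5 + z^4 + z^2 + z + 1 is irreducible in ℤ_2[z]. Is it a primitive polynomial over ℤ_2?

Yes

Write f(z) = z^5 + z^4 + z^2 + z + 1.
|GF(2^5)^×| = 2^5 − 1 = 31. Prime factorization: 31 = 31.
f is primitive ⇔ z has order 31 in GF(2)[z]/(f), i.e. z^(31/q) ≠ 1 for each prime q | 31.
z^(1) mod f = z.
None equal 1, so z has full order 31; f is primitive.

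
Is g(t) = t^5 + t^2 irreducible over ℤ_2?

Check for roots in ℤ_2: g(0) = 0 → root; g(1) = 0 → root.
g(0) = 0, so (t) divides g(t); g is reducible.

No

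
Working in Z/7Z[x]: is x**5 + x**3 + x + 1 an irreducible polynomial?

Yes

Write m(x) = x**5 + x**3 + x + 1.
Check for roots in Z/7Z: m(0) = 1; m(1) = 4; m(2) = 1; m(3) = 1; m(4) = 1; m(5) = 1; m(6) = 5.
No roots, so no linear factors.
Degree-2 irreducible divisors: test the 21 monic irreducibles of degree 2 over GF(7).
None of them divide m (all give nonzero remainder).
No irreducible factor of degree ≤ 2 exists, so m is irreducible over GF(7).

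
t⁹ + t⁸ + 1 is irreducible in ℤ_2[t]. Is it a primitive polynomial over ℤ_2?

Write f(t) = t⁹ + t⁸ + 1.
|GF(2^9)^×| = 2^9 − 1 = 511. Prime factorization: 511 = 7·73.
f is primitive ⇔ t has order 511 in GF(2)[t]/(f), i.e. t^(511/q) ≠ 1 for each prime q | 511.
t^(73) mod f = 1
t^(7) mod f = t⁷.
Since t^(73) = 1, the order of t divides 73 < 511; not primitive.

No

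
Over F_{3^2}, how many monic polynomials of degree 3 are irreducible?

By the necklace-counting formula, N_9(3) = (1/3) Σ_{d|3} μ(3/d)·9^d.
Divisors of 3: 1, 3; μ(3/d) for each: -1, 1.
Σ = − 9^1 + 9^3 = 720.
N = 720/3 = 240.

240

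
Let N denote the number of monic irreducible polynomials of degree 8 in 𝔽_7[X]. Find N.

The number of monic irreducibles of degree 8 over GF(7) is (1/8)·Σ_{d∣8} μ(8/d) 7^d.
Divisors of 8: 1, 2, 4, 8; μ(8/d) for each: 0, 0, -1, 1.
Σ = − 7^4 + 7^8 = 5762400.
N = 5762400/8 = 720300.

720300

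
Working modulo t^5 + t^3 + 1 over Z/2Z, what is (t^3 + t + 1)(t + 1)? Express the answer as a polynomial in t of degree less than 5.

t^4 + t^3 + t^2 + 1

Multiply in Z/2Z[t]: (t^3 + t + 1)·(t + 1) = t^4 + t^3 + t^2 + 1.
Reduced: t^4 + t^3 + t^2 + 1.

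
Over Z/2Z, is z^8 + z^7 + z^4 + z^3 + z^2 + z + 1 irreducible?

Yes

Write g(z) = z^8 + z^7 + z^4 + z^3 + z^2 + z + 1.
Check for roots in Z/2Z: g(0) = 1; g(1) = 1.
No roots, so no linear factors.
Monic irreducibles of degree 2 over GF(2): z^2 + z + 1.
None of them divide g (all give nonzero remainder).
Monic irreducibles of degree 3 over GF(2): z^3 + z + 1, z^3 + z^2 + 1.
None of them divide g (all give nonzero remainder).
Monic irreducibles of degree 4 over GF(2): z^4 + z + 1, z^4 + z^3 + 1, z^4 + z^3 + z^2 + z + 1.
None of them divide g (all give nonzero remainder).
No irreducible factor of degree ≤ 4 exists, so g is irreducible over GF(2).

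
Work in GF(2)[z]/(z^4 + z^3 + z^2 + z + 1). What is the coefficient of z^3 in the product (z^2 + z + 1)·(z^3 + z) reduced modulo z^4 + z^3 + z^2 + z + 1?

Multiply in GF(2)[z]: (z^2 + z + 1)·(z^3 + z) = z^5 + z^4 + z^2 + z.
Reduce using z^4 ≡ z^3 + z^2 + z + 1 (mod z^4 + z^3 + z^2 + z + 1).
Reduced: z^3.

1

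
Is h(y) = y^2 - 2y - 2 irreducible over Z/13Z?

No

Check each element of Z/13Z for a root: h(0)=11, h(1)=10, h(2)=11, h(3)=1, h(4)=6, h(5)=0, h(6)=9, h(7)=7, h(8)=7, h(9)=9, h(10)=0, h(11)=6, h(12)=1.
h(5) = 0, so (y − 5) divides h(y); h is reducible.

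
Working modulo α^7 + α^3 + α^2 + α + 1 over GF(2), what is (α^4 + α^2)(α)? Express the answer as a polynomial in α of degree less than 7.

α^5 + α^3

Multiply in GF(2)[α]: (α^4 + α^2)·(α) = α^5 + α^3.
Reduced: α^5 + α^3.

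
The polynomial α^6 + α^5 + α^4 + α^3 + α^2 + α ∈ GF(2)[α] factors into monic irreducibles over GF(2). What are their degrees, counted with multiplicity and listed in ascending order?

1, 1, 2, 2

Write g(α) = α^6 + α^5 + α^4 + α^3 + α^2 + α.
Roots in GF(2): g(0) = 0 → root; g(1) = 0 → root.
Linear factors from roots: (α), (α + 1).
Complete factorization: g(α) = (α)·(α + 1)·(α^2 + α + 1)^2.
Factor degrees with multiplicity: 1 + 1 + 2 + 2 = 6.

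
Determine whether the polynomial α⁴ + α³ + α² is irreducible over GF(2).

No

Write P(α) = α⁴ + α³ + α².
Check for roots in GF(2): P(0) = 0 → root; P(1) = 1.
P(0) = 0, so (α) divides P(α); P is reducible.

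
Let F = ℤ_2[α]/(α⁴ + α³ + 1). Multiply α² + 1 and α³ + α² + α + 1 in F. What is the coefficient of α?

0

Multiply in ℤ_2[α]: (α² + 1)·(α³ + α² + α + 1) = α⁵ + α⁴ + α + 1.
Reduce using α⁴ ≡ α³ + 1 (mod α⁴ + α³ + 1).
Reduced: 1.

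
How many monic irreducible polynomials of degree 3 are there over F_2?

The number of monic irreducibles of degree 3 over GF(2) is (1/3)·Σ_{d∣3} μ(3/d) 2^d.
Divisors of 3: 1, 3; μ(3/d) for each: -1, 1.
Σ = − 2^1 + 2^3 = 6.
N = 6/3 = 2.

2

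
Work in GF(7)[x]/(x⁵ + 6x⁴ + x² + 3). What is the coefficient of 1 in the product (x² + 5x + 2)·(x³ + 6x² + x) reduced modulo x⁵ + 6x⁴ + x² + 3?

Multiply in GF(7)[x]: (x² + 5x + 2)·(x³ + 6x² + x) = x⁵ + 4x⁴ + 5x³ + 3x² + 2x.
Reduce using x⁵ ≡ x⁴ + 6x² + 4 (mod x⁵ + 6x⁴ + x² + 3).
Reduced: 5x⁴ + 5x³ + 2x² + 2x + 4.

4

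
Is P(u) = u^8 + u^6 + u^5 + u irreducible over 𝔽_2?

Check for roots in 𝔽_2: P(0) = 0 → root; P(1) = 0 → root.
P(0) = 0, so (u) divides P(u); P is reducible.

No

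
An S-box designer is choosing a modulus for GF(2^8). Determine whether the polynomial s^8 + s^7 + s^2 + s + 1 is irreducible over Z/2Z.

Write f(s) = s^8 + s^7 + s^2 + s + 1.
Check for roots in Z/2Z: f(0) = 1; f(1) = 1.
No roots, so no linear factors.
Monic irreducibles of degree 2 over GF(2): s^2 + s + 1.
None of them divide f (all give nonzero remainder).
Monic irreducibles of degree 3 over GF(2): s^3 + s + 1, s^3 + s^2 + 1.
None of them divide f (all give nonzero remainder).
Monic irreducibles of degree 4 over GF(2): s^4 + s + 1, s^4 + s^3 + 1, s^4 + s^3 + s^2 + s + 1.
None of them divide f (all give nonzero remainder).
No irreducible factor of degree ≤ 4 exists, so f is irreducible over GF(2).

Yes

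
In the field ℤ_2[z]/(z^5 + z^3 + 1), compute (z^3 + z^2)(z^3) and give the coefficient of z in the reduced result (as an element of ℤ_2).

Multiply in ℤ_2[z]: (z^3 + z^2)·(z^3) = z^6 + z^5.
Reduce using z^5 ≡ z^3 + 1 (mod z^5 + z^3 + 1).
Reduced: z^4 + z^3 + z + 1.

1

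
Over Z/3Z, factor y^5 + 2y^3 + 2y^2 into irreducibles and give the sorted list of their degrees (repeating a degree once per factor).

Write g(y) = y^5 + 2y^3 + 2y^2.
Roots in Z/3Z: g(0) = 0 → root; g(1) = 2; g(2) = 2.
Linear factors from roots: (y).
Complete factorization: g(y) = (y)^2·(y^3 + 2y + 2).
Factor degrees with multiplicity: 1 + 1 + 3 = 5.

1, 1, 3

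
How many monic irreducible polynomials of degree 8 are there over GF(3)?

810

x^(3^8) − x is the product of all monic irreducibles of degree dividing 8; Möbius inversion gives N = (1/8) Σ μ(8/d)·3^d.
Divisors of 8: 1, 2, 4, 8; μ(8/d) for each: 0, 0, -1, 1.
Σ = − 3^4 + 3^8 = 6480.
N = 6480/8 = 810.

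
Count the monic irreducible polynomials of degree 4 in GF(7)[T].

The number of monic irreducibles of degree 4 over GF(7) is (1/4)·Σ_{d∣4} μ(4/d) 7^d.
Divisors of 4: 1, 2, 4; μ(4/d) for each: 0, -1, 1.
Σ = − 7^2 + 7^4 = 2352.
N = 2352/4 = 588.

588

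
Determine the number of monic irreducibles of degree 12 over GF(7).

The number of monic irreducibles of degree 12 over GF(7) is (1/12)·Σ_{d∣12} μ(12/d) 7^d.
Divisors of 12: 1, 2, 3, 4, 6, 12; μ(12/d) for each: 0, 1, 0, -1, -1, 1.
Σ = 7^2 − 7^4 − 7^6 + 7^12 = 13841167200.
N = 13841167200/12 = 1153430600.

1153430600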